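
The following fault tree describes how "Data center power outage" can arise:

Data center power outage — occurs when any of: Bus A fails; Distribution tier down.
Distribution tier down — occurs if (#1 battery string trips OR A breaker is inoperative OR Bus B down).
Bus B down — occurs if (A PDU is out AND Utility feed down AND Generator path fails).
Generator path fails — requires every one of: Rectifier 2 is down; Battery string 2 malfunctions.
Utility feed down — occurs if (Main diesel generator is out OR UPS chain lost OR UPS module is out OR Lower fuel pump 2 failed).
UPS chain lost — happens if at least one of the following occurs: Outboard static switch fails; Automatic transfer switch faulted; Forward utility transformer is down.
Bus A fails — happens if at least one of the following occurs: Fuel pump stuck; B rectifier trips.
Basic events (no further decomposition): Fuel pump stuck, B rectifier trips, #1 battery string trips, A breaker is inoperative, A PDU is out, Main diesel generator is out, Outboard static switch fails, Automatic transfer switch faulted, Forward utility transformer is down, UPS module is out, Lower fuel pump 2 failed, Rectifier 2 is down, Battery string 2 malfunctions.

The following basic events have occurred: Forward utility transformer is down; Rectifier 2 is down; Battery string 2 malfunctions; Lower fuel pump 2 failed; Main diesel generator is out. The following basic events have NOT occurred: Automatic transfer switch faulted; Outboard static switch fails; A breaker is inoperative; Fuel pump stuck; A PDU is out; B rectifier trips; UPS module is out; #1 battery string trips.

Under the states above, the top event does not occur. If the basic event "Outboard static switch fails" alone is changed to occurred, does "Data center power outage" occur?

No

Counterfactual: set "Outboard static switch fails" to occurred.
Bus A fails [OR]: Fuel pump stuck=not, B rectifier trips=not → no input occurs → does not occur.
UPS chain lost [OR]: Outboard static switch fails=occurs, Automatic transfer switch faulted=not, Forward utility transformer is down=occurs → at least one input occurs → occurs.
Utility feed down [OR]: Main diesel generator is out=occurs, UPS chain lost=occurs, UPS module is out=not, Lower fuel pump 2 failed=occurs → at least one input occurs → occurs.
Generator path fails [AND]: Rectifier 2 is down=occurs, Battery string 2 malfunctions=occurs → all inputs occur → occurs.
Bus B down [AND]: A PDU is out=not, Utility feed down=occurs, Generator path fails=occurs → not all inputs occur → does not occur.
Distribution tier down [OR]: #1 battery string trips=not, A breaker is inoperative=not, Bus B down=not → no input occurs → does not occur.
Data center power outage [OR]: Bus A fails=not, Distribution tier down=not → no input occurs → does not occur.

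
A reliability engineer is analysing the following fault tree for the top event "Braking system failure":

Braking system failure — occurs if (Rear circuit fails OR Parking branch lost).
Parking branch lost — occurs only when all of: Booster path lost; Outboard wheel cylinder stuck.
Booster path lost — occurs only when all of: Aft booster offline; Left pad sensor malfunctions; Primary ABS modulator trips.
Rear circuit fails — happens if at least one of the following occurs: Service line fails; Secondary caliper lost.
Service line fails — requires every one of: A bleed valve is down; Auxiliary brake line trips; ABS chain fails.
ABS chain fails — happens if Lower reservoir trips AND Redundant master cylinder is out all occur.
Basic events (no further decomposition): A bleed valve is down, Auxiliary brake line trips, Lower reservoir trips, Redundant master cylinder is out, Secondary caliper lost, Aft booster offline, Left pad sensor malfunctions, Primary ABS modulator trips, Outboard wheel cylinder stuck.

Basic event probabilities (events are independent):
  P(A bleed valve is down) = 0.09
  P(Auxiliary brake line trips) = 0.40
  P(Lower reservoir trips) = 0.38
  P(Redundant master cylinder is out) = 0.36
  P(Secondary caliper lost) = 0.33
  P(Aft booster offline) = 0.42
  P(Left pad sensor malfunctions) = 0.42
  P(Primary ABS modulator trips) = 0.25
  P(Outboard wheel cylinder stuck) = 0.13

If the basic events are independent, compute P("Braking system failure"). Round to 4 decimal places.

0.3371

P(ABS chain fails) [AND] = 0.38 × 0.36 = 0.136800
P(Service line fails) [AND] = 0.09 × 0.40 × 0.136800 = 0.004925
P(Rear circuit fails) [OR] = 1 − (1−0.004925) × (1−0.33) = 0.333300
P(Booster path lost) [AND] = 0.42 × 0.42 × 0.25 = 0.044100
P(Parking branch lost) [AND] = 0.044100 × 0.13 = 0.005733
P(Braking system failure) [OR] = 1 − (1−0.333300) × (1−0.005733) = 0.337122
Rounded to 4 decimal places: P(Braking system failure) ≈ 0.3371.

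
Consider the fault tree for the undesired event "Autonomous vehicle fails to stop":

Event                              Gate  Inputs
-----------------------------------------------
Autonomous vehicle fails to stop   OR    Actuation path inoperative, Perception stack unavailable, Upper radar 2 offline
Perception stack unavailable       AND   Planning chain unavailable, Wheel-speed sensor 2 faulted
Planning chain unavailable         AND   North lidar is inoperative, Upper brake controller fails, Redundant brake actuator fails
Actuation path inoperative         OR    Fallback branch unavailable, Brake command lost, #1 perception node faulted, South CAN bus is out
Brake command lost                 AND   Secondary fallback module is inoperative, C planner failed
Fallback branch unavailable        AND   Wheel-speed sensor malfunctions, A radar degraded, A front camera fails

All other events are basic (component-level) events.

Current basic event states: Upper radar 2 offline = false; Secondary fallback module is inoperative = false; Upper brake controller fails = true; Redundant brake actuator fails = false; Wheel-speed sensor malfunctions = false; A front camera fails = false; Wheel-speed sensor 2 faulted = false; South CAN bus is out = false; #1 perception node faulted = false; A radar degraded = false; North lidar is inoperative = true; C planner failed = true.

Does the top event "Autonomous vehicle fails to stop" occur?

Fallback branch unavailable [AND]: Wheel-speed sensor malfunctions=not, A radar degraded=not, A front camera fails=not → not all inputs occur → does not occur.
Brake command lost [AND]: Secondary fallback module is inoperative=not, C planner failed=occurs → not all inputs occur → does not occur.
Actuation path inoperative [OR]: Fallback branch unavailable=not, Brake command lost=not, #1 perception node faulted=not, South CAN bus is out=not → no input occurs → does not occur.
Planning chain unavailable [AND]: North lidar is inoperative=occurs, Upper brake controller fails=occurs, Redundant brake actuator fails=not → not all inputs occur → does not occur.
Perception stack unavailable [AND]: Planning chain unavailable=not, Wheel-speed sensor 2 faulted=not → not all inputs occur → does not occur.
Autonomous vehicle fails to stop [OR]: Actuation path inoperative=not, Perception stack unavailable=not, Upper radar 2 offline=not → no input occurs → does not occur.

No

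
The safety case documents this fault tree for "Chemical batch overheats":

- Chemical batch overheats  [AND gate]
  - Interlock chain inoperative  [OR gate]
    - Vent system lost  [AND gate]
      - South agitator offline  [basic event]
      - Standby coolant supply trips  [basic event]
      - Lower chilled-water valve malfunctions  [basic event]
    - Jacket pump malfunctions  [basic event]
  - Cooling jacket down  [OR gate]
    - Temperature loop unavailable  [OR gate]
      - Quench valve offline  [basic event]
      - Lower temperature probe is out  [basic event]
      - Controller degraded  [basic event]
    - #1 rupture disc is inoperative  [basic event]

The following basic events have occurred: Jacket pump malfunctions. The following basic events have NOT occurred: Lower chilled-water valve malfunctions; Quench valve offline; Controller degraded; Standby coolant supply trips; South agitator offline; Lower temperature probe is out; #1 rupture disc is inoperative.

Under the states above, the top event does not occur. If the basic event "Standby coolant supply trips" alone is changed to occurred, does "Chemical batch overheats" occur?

Counterfactual: set "Standby coolant supply trips" to occurred.
Vent system lost [AND]: South agitator offline=not, Standby coolant supply trips=occurs, Lower chilled-water valve malfunctions=not → not all inputs occur → does not occur.
Interlock chain inoperative [OR]: Vent system lost=not, Jacket pump malfunctions=occurs → at least one input occurs → occurs.
Temperature loop unavailable [OR]: Quench valve offline=not, Lower temperature probe is out=not, Controller degraded=not → no input occurs → does not occur.
Cooling jacket down [OR]: Temperature loop unavailable=not, #1 rupture disc is inoperative=not → no input occurs → does not occur.
Chemical batch overheats [AND]: Interlock chain inoperative=occurs, Cooling jacket down=not → not all inputs occur → does not occur.

No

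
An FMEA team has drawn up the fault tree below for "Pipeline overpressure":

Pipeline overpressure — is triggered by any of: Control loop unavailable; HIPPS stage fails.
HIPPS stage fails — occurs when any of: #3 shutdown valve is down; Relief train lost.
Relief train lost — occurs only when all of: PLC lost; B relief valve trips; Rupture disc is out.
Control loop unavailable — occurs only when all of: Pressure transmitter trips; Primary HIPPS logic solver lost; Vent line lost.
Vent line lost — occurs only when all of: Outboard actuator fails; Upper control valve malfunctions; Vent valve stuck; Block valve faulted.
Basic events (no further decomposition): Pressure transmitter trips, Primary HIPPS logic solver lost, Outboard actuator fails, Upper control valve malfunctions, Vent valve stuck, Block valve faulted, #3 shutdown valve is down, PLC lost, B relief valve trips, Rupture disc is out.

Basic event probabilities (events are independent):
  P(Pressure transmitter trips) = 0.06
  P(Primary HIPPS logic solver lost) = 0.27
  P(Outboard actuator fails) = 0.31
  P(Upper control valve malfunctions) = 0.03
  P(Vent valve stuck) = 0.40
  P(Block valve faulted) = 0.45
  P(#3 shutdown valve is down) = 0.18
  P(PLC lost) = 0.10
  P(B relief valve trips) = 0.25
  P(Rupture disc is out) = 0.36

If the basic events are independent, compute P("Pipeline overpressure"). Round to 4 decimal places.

P(Vent line lost) [AND] = 0.31 × 0.03 × 0.40 × 0.45 = 0.001674
P(Control loop unavailable) [AND] = 0.06 × 0.27 × 0.001674 = 0.000027
P(Relief train lost) [AND] = 0.10 × 0.25 × 0.36 = 0.009000
P(HIPPS stage fails) [OR] = 1 − (1−0.18) × (1−0.009000) = 0.187380
P(Pipeline overpressure) [OR] = 1 − (1−0.000027) × (1−0.187380) = 0.187402
Rounded to 4 decimal places: P(Pipeline overpressure) ≈ 0.1874.

0.1874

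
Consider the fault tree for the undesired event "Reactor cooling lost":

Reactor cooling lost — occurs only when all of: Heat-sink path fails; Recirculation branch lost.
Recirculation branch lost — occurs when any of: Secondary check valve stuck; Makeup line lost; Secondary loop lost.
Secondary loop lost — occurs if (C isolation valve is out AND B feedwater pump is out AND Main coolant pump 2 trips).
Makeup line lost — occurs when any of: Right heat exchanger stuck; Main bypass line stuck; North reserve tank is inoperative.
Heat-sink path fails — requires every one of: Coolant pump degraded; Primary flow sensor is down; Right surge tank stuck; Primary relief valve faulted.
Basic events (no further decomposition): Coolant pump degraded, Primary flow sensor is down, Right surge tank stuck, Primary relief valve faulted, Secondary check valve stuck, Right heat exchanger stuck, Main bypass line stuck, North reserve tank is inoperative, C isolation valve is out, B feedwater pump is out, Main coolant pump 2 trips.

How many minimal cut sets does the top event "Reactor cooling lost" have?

Heat-sink path fails [AND]: one cut set from each child combined → 1 × 1 × 1 × 1 = 1 cut set(s).
Makeup line lost [OR]: union of children's cut sets → 3 cut set(s).
Secondary loop lost [AND]: one cut set from each child combined → 1 × 1 × 1 = 1 cut set(s).
Recirculation branch lost [OR]: union of children's cut sets → 5 cut set(s).
Reactor cooling lost [AND]: one cut set from each child combined → 1 × 5 = 5 cut set(s).
Minimal cut sets: {Coolant pump degraded, Primary flow sensor is down, Primary relief valve faulted, Right surge tank stuck, Secondary check valve stuck}; {Coolant pump degraded, Primary flow sensor is down, Primary relief valve faulted, Right heat exchanger stuck, Right surge tank stuck}; {Coolant pump degraded, Main bypass line stuck, Primary flow sensor is down, Primary relief valve faulted, Right surge tank stuck}; {Coolant pump degraded, North reserve tank is inoperative, Primary flow sensor is down, Primary relief valve faulted, Right surge tank stuck}; {B feedwater pump is out, C isolation valve is out, Coolant pump degraded, Main coolant pump 2 trips, Primary flow sensor is down, Primary relief valve faulted, Right surge tank stuck}.

5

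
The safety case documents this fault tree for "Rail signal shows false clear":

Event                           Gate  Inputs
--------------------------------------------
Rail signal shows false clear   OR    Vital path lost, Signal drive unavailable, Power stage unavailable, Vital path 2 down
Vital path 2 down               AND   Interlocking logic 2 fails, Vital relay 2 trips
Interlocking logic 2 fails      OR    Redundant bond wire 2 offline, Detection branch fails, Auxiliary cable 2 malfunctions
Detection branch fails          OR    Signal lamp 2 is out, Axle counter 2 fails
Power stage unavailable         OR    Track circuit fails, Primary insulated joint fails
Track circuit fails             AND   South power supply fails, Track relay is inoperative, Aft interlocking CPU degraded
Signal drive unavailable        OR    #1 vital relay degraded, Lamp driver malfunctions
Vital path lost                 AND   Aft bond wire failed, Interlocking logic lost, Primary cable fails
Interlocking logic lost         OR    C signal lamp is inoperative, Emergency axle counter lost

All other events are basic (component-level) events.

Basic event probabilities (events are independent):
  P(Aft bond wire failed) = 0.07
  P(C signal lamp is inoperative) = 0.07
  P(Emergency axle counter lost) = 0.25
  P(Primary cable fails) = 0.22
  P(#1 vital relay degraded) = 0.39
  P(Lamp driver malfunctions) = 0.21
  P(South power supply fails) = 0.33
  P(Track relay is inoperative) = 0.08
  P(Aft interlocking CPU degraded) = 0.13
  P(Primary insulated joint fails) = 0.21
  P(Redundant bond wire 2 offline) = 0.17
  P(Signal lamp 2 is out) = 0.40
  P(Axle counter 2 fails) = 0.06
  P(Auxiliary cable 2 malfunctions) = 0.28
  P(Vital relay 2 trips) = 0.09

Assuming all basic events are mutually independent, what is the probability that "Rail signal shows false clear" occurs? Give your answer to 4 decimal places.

0.6449

P(Interlocking logic lost) [OR] = 1 − (1−0.07) × (1−0.25) = 0.302500
P(Vital path lost) [AND] = 0.07 × 0.302500 × 0.22 = 0.004659
P(Signal drive unavailable) [OR] = 1 − (1−0.39) × (1−0.21) = 0.518100
P(Track circuit fails) [AND] = 0.33 × 0.08 × 0.13 = 0.003432
P(Power stage unavailable) [OR] = 1 − (1−0.003432) × (1−0.21) = 0.212711
P(Detection branch fails) [OR] = 1 − (1−0.40) × (1−0.06) = 0.436000
P(Interlocking logic 2 fails) [OR] = 1 − (1−0.17) × (1−0.436000) × (1−0.28) = 0.662954
P(Vital path 2 down) [AND] = 0.662954 × 0.09 = 0.059666
P(Rail signal shows false clear) [OR] = 1 − (1−0.004659) × (1−0.518100) × (1−0.212711) × (1−0.059666) = 0.644905
Rounded to 4 decimal places: P(Rail signal shows false clear) ≈ 0.6449.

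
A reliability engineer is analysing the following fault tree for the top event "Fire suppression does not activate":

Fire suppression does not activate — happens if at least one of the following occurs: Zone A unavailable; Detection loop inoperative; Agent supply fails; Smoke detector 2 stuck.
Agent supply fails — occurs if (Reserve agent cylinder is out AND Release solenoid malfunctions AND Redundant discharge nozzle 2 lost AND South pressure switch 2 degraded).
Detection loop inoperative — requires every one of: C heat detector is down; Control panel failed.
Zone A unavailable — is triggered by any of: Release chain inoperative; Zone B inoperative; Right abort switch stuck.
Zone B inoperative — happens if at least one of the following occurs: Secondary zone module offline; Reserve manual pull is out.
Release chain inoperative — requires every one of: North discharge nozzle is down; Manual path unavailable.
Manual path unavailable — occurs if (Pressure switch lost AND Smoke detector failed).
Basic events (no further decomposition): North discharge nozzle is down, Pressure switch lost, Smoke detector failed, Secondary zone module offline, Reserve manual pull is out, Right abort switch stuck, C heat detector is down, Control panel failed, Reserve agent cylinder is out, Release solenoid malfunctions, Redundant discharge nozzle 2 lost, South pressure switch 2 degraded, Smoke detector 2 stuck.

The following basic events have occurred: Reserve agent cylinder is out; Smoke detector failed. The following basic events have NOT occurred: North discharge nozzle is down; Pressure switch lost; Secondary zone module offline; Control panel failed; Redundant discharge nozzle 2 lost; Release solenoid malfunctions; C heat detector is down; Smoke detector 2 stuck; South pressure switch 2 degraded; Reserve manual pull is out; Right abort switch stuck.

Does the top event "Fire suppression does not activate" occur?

No

Manual path unavailable [AND]: Pressure switch lost=not, Smoke detector failed=occurs → not all inputs occur → does not occur.
Release chain inoperative [AND]: North discharge nozzle is down=not, Manual path unavailable=not → not all inputs occur → does not occur.
Zone B inoperative [OR]: Secondary zone module offline=not, Reserve manual pull is out=not → no input occurs → does not occur.
Zone A unavailable [OR]: Release chain inoperative=not, Zone B inoperative=not, Right abort switch stuck=not → no input occurs → does not occur.
Detection loop inoperative [AND]: C heat detector is down=not, Control panel failed=not → not all inputs occur → does not occur.
Agent supply fails [AND]: Reserve agent cylinder is out=occurs, Release solenoid malfunctions=not, Redundant discharge nozzle 2 lost=not, South pressure switch 2 degraded=not → not all inputs occur → does not occur.
Fire suppression does not activate [OR]: Zone A unavailable=not, Detection loop inoperative=not, Agent supply fails=not, Smoke detector 2 stuck=not → no input occurs → does not occur.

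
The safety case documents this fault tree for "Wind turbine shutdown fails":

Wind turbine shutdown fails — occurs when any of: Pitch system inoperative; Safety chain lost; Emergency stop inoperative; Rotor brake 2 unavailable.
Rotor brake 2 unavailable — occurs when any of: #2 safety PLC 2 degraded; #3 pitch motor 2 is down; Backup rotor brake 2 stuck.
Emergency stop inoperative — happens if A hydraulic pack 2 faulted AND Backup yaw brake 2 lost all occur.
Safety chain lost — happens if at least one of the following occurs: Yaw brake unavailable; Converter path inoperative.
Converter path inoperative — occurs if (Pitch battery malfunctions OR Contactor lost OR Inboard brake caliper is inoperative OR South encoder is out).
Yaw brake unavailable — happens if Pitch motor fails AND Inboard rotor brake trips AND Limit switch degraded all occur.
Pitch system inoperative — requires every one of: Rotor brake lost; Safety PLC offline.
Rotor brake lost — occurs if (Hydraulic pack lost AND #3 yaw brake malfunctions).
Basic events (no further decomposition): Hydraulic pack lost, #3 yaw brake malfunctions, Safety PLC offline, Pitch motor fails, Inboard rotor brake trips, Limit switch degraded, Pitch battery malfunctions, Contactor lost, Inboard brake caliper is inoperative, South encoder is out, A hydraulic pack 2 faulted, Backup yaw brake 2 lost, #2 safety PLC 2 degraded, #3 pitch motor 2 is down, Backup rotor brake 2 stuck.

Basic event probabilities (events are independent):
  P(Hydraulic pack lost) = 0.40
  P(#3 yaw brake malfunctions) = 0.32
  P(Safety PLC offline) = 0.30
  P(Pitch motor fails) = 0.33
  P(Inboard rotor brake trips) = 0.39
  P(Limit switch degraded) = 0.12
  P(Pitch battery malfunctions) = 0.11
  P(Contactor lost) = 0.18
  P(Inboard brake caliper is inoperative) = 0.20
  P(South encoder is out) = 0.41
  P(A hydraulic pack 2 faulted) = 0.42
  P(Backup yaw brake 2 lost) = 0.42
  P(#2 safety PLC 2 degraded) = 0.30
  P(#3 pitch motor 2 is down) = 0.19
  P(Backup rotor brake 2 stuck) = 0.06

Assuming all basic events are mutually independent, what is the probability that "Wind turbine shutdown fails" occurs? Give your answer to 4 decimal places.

P(Rotor brake lost) [AND] = 0.40 × 0.32 = 0.128000
P(Pitch system inoperative) [AND] = 0.128000 × 0.30 = 0.038400
P(Yaw brake unavailable) [AND] = 0.33 × 0.39 × 0.12 = 0.015444
P(Converter path inoperative) [OR] = 1 − (1−0.11) × (1−0.18) × (1−0.20) × (1−0.41) = 0.655534
P(Safety chain lost) [OR] = 1 − (1−0.015444) × (1−0.655534) = 0.660854
P(Emergency stop inoperative) [AND] = 0.42 × 0.42 = 0.176400
P(Rotor brake 2 unavailable) [OR] = 1 − (1−0.30) × (1−0.19) × (1−0.06) = 0.467020
P(Wind turbine shutdown fails) [OR] = 1 − (1−0.038400) × (1−0.660854) × (1−0.176400) × (1−0.467020) = 0.856844
Rounded to 4 decimal places: P(Wind turbine shutdown fails) ≈ 0.8568.

0.8568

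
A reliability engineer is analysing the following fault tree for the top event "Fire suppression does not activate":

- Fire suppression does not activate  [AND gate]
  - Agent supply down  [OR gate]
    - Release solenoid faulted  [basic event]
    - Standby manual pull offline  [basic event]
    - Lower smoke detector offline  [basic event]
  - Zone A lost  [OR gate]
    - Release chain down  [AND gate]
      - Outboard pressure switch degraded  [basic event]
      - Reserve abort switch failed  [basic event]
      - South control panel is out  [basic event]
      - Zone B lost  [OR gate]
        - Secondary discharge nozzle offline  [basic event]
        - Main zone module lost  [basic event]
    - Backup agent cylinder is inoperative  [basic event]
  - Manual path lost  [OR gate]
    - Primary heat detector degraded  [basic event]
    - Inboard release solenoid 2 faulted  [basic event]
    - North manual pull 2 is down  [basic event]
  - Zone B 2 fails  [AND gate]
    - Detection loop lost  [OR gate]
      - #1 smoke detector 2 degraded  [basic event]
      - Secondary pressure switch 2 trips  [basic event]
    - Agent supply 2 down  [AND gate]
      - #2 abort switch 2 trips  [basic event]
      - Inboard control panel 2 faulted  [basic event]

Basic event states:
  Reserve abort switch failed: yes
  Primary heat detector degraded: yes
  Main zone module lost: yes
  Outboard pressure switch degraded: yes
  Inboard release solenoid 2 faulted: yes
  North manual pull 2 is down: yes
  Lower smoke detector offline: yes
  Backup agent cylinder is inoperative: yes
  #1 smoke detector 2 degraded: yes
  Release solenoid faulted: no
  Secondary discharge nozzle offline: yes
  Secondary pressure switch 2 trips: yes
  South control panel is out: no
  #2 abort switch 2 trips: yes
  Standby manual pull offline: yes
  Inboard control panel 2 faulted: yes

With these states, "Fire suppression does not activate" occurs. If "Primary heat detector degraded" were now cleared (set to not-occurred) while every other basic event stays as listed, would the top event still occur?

Counterfactual: set "Primary heat detector degraded" to not occurred.
Agent supply down [OR]: Release solenoid faulted=not, Standby manual pull offline=occurs, Lower smoke detector offline=occurs → at least one input occurs → occurs.
Zone B lost [OR]: Secondary discharge nozzle offline=occurs, Main zone module lost=occurs → at least one input occurs → occurs.
Release chain down [AND]: Outboard pressure switch degraded=occurs, Reserve abort switch failed=occurs, South control panel is out=not, Zone B lost=occurs → not all inputs occur → does not occur.
Zone A lost [OR]: Release chain down=not, Backup agent cylinder is inoperative=occurs → at least one input occurs → occurs.
Manual path lost [OR]: Primary heat detector degraded=not, Inboard release solenoid 2 faulted=occurs, North manual pull 2 is down=occurs → at least one input occurs → occurs.
Detection loop lost [OR]: #1 smoke detector 2 degraded=occurs, Secondary pressure switch 2 trips=occurs → at least one input occurs → occurs.
Agent supply 2 down [AND]: #2 abort switch 2 trips=occurs, Inboard control panel 2 faulted=occurs → all inputs occur → occurs.
Zone B 2 fails [AND]: Detection loop lost=occurs, Agent supply 2 down=occurs → all inputs occur → occurs.
Fire suppression does not activate [AND]: Agent supply down=occurs, Zone A lost=occurs, Manual path lost=occurs, Zone B 2 fails=occurs → all inputs occur → occurs.

Yes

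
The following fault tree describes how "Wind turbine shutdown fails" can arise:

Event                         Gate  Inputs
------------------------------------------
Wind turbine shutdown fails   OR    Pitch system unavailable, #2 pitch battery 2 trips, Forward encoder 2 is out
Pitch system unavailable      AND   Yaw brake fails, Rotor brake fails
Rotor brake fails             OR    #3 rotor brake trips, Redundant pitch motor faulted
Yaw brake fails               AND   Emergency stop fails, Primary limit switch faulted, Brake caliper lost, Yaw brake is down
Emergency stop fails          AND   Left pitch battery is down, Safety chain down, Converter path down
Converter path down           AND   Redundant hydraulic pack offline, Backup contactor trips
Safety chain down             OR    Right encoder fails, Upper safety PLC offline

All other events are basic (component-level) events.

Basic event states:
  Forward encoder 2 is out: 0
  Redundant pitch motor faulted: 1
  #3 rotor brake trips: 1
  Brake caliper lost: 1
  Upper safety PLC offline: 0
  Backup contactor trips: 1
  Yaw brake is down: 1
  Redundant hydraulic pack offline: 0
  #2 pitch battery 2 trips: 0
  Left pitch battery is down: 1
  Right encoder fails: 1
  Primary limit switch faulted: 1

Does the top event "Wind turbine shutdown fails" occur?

No

Safety chain down [OR]: Right encoder fails=occurs, Upper safety PLC offline=not → at least one input occurs → occurs.
Converter path down [AND]: Redundant hydraulic pack offline=not, Backup contactor trips=occurs → not all inputs occur → does not occur.
Emergency stop fails [AND]: Left pitch battery is down=occurs, Safety chain down=occurs, Converter path down=not → not all inputs occur → does not occur.
Yaw brake fails [AND]: Emergency stop fails=not, Primary limit switch faulted=occurs, Brake caliper lost=occurs, Yaw brake is down=occurs → not all inputs occur → does not occur.
Rotor brake fails [OR]: #3 rotor brake trips=occurs, Redundant pitch motor faulted=occurs → at least one input occurs → occurs.
Pitch system unavailable [AND]: Yaw brake fails=not, Rotor brake fails=occurs → not all inputs occur → does not occur.
Wind turbine shutdown fails [OR]: Pitch system unavailable=not, #2 pitch battery 2 trips=not, Forward encoder 2 is out=not → no input occurs → does not occur.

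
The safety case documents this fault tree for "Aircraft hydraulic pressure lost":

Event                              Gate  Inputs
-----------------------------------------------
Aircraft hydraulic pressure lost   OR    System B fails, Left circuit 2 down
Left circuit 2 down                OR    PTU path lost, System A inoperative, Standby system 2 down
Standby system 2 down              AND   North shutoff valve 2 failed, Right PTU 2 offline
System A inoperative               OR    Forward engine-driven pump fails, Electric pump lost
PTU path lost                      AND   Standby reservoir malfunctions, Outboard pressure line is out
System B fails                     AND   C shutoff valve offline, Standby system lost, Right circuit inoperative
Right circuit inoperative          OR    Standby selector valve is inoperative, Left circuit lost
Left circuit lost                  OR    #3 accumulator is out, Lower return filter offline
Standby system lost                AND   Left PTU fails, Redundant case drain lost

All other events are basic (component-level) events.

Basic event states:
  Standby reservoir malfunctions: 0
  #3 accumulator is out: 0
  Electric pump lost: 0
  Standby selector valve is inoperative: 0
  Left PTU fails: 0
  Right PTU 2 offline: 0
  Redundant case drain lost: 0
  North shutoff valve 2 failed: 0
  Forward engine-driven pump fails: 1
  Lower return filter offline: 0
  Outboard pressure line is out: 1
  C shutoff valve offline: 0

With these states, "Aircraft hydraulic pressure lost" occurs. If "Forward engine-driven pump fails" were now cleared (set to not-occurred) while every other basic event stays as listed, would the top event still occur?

No

Counterfactual: set "Forward engine-driven pump fails" to not occurred.
Standby system lost [AND]: Left PTU fails=not, Redundant case drain lost=not → not all inputs occur → does not occur.
Left circuit lost [OR]: #3 accumulator is out=not, Lower return filter offline=not → no input occurs → does not occur.
Right circuit inoperative [OR]: Standby selector valve is inoperative=not, Left circuit lost=not → no input occurs → does not occur.
System B fails [AND]: C shutoff valve offline=not, Standby system lost=not, Right circuit inoperative=not → not all inputs occur → does not occur.
PTU path lost [AND]: Standby reservoir malfunctions=not, Outboard pressure line is out=occurs → not all inputs occur → does not occur.
System A inoperative [OR]: Forward engine-driven pump fails=not, Electric pump lost=not → no input occurs → does not occur.
Standby system 2 down [AND]: North shutoff valve 2 failed=not, Right PTU 2 offline=not → not all inputs occur → does not occur.
Left circuit 2 down [OR]: PTU path lost=not, System A inoperative=not, Standby system 2 down=not → no input occurs → does not occur.
Aircraft hydraulic pressure lost [OR]: System B fails=not, Left circuit 2 down=not → no input occurs → does not occur.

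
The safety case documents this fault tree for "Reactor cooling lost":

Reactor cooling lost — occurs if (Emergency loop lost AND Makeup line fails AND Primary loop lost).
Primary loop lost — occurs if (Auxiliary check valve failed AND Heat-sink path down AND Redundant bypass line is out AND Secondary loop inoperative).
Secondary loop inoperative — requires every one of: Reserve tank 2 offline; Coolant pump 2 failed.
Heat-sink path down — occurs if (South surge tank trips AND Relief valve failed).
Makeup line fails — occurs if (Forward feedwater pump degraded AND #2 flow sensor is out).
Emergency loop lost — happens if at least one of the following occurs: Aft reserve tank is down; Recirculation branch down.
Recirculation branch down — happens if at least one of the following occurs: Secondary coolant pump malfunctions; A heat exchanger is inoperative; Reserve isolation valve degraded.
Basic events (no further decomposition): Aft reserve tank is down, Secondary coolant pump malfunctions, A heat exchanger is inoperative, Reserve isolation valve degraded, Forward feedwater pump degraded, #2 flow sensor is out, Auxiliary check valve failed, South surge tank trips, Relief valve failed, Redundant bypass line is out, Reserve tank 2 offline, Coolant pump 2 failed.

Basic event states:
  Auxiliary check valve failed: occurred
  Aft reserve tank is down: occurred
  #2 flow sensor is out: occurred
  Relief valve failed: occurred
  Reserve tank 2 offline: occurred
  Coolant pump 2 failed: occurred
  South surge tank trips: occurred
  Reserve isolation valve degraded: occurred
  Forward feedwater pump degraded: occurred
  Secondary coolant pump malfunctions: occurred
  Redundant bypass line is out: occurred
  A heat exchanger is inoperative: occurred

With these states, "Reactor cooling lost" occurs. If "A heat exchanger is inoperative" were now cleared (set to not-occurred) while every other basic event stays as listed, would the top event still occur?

Counterfactual: set "A heat exchanger is inoperative" to not occurred.
Recirculation branch down [OR]: Secondary coolant pump malfunctions=occurs, A heat exchanger is inoperative=not, Reserve isolation valve degraded=occurs → at least one input occurs → occurs.
Emergency loop lost [OR]: Aft reserve tank is down=occurs, Recirculation branch down=occurs → at least one input occurs → occurs.
Makeup line fails [AND]: Forward feedwater pump degraded=occurs, #2 flow sensor is out=occurs → all inputs occur → occurs.
Heat-sink path down [AND]: South surge tank trips=occurs, Relief valve failed=occurs → all inputs occur → occurs.
Secondary loop inoperative [AND]: Reserve tank 2 offline=occurs, Coolant pump 2 failed=occurs → all inputs occur → occurs.
Primary loop lost [AND]: Auxiliary check valve failed=occurs, Heat-sink path down=occurs, Redundant bypass line is out=occurs, Secondary loop inoperative=occurs → all inputs occur → occurs.
Reactor cooling lost [AND]: Emergency loop lost=occurs, Makeup line fails=occurs, Primary loop lost=occurs → all inputs occur → occurs.

Yes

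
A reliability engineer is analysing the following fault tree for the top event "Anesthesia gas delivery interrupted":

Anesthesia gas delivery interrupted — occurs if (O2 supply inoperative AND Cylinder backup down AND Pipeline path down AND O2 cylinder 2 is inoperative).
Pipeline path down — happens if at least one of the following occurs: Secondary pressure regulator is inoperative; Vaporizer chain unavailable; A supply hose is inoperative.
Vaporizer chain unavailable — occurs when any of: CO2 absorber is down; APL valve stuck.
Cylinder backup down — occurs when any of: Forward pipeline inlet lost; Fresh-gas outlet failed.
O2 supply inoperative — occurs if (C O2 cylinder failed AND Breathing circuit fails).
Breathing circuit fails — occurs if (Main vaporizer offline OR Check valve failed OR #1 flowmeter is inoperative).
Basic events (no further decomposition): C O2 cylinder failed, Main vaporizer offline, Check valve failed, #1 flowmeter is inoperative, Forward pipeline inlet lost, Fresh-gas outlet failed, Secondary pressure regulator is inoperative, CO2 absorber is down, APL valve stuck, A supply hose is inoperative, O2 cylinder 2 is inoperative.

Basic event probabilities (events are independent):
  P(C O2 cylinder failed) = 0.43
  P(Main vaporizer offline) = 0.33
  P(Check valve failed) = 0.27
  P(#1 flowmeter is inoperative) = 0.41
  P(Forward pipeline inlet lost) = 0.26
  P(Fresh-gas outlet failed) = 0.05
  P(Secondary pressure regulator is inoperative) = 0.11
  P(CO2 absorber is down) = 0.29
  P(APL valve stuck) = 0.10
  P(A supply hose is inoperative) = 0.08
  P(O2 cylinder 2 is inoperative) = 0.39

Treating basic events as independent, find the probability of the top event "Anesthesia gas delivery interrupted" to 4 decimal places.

P(Breathing circuit fails) [OR] = 1 − (1−0.33) × (1−0.27) × (1−0.41) = 0.711431
P(O2 supply inoperative) [AND] = 0.43 × 0.711431 = 0.305915
P(Cylinder backup down) [OR] = 1 − (1−0.26) × (1−0.05) = 0.297000
P(Vaporizer chain unavailable) [OR] = 1 − (1−0.29) × (1−0.10) = 0.361000
P(Pipeline path down) [OR] = 1 − (1−0.11) × (1−0.361000) × (1−0.08) = 0.476787
P(Anesthesia gas delivery interrupted) [AND] = 0.305915 × 0.297000 × 0.476787 × 0.39 = 0.016895
Rounded to 4 decimal places: P(Anesthesia gas delivery interrupted) ≈ 0.0169.

0.0169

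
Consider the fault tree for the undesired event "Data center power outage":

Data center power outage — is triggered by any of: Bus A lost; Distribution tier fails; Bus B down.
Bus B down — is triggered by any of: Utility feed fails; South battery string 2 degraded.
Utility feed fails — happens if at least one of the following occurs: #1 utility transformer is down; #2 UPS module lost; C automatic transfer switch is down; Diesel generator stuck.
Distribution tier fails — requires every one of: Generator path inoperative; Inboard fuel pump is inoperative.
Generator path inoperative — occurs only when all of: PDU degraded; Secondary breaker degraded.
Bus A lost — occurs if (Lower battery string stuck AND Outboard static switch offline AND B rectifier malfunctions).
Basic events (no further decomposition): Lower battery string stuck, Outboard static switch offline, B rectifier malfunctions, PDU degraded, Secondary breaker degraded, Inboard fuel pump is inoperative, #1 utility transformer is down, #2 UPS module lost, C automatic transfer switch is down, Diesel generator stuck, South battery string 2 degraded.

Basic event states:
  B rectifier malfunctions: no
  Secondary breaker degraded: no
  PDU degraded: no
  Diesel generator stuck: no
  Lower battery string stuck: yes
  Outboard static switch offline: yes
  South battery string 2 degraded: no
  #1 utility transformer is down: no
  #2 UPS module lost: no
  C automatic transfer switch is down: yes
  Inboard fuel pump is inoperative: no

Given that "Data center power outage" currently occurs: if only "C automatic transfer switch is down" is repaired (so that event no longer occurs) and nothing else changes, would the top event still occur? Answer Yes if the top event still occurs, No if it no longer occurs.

No

Counterfactual: set "C automatic transfer switch is down" to not occurred.
Bus A lost [AND]: Lower battery string stuck=occurs, Outboard static switch offline=occurs, B rectifier malfunctions=not → not all inputs occur → does not occur.
Generator path inoperative [AND]: PDU degraded=not, Secondary breaker degraded=not → not all inputs occur → does not occur.
Distribution tier fails [AND]: Generator path inoperative=not, Inboard fuel pump is inoperative=not → not all inputs occur → does not occur.
Utility feed fails [OR]: #1 utility transformer is down=not, #2 UPS module lost=not, C automatic transfer switch is down=not, Diesel generator stuck=not → no input occurs → does not occur.
Bus B down [OR]: Utility feed fails=not, South battery string 2 degraded=not → no input occurs → does not occur.
Data center power outage [OR]: Bus A lost=not, Distribution tier fails=not, Bus B down=not → no input occurs → does not occur.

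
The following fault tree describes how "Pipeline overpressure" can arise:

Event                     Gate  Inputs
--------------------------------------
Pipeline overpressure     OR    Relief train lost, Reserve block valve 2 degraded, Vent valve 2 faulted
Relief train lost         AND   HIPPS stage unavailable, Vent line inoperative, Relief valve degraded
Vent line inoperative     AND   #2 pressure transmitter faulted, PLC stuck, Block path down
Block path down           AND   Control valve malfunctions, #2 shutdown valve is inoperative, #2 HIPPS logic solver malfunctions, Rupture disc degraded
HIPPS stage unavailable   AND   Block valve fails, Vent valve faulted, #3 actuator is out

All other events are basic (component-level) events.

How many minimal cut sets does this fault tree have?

HIPPS stage unavailable [AND]: one cut set from each child combined → 1 × 1 × 1 = 1 cut set(s).
Block path down [AND]: one cut set from each child combined → 1 × 1 × 1 × 1 = 1 cut set(s).
Vent line inoperative [AND]: one cut set from each child combined → 1 × 1 × 1 = 1 cut set(s).
Relief train lost [AND]: one cut set from each child combined → 1 × 1 × 1 = 1 cut set(s).
Pipeline overpressure [OR]: union of children's cut sets → 3 cut set(s).
Minimal cut sets: {#2 HIPPS logic solver malfunctions, #2 pressure transmitter faulted, #2 shutdown valve is inoperative, #3 actuator is out, Block valve fails, Control valve malfunctions, PLC stuck, Relief valve degraded, Rupture disc degraded, Vent valve faulted}; {Reserve block valve 2 degraded}; {Vent valve 2 faulted}.

3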